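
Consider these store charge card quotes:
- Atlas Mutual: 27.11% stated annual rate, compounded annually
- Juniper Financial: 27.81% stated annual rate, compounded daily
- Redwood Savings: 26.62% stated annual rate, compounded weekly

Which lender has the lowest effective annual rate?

Atlas Mutual: compounded annually, EAR = 27.110%
Juniper Financial: (1 + 0.2781/365)^365 − 1 = 32.048%
Redwood Savings: (1 + 0.2662/52)^52 − 1 = 30.411%
The lowest effective annual rate is Atlas Mutual at 27.110%.

Atlas Mutual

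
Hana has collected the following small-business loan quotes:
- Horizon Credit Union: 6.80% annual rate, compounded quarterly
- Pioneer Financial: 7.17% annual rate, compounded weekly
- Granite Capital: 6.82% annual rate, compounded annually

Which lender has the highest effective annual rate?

Horizon Credit Union: (1 + 0.0680/4)^4 − 1 = 6.975%
Pioneer Financial: (1 + 0.0717/52)^52 − 1 = 7.428%
Granite Capital: compounded annually, EAR = 6.820%
The highest effective annual rate is Pioneer Financial at 7.428%.

Pioneer Financial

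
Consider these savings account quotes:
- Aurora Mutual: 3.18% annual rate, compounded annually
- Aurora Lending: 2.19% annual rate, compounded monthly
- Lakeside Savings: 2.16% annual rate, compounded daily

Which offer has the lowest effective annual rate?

Aurora Mutual: compounded annually, EAR = 3.180%
Aurora Lending: (1 + 0.0219/12)^12 − 1 = 2.212%
Lakeside Savings: (1 + 0.0216/365)^365 − 1 = 2.183%
The lowest effective annual rate is Lakeside Savings at 2.183%.

Lakeside Savings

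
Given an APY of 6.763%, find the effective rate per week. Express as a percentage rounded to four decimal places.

The per-week rate i satisfies (1 + i)^52 = 1 + 0.06763.
i = 1.06763^(1/52) − 1 = 0.0012593 = 0.1259%.

0.1259%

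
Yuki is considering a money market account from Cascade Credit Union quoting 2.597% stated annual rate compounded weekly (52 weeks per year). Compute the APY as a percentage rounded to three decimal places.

EAR = (1 + 0.02597/52)^52 − 1.
= 1.026304 − 1 = 2.630%.

2.630%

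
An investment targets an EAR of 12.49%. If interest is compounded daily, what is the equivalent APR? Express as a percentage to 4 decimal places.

(1 + r/365)^365 − 1 = 0.1249, so 1 + r/365 = 1.1249^(1/365).
r/365 = 0.000323, so r = 0.117713 = 11.7713%.

11.7713%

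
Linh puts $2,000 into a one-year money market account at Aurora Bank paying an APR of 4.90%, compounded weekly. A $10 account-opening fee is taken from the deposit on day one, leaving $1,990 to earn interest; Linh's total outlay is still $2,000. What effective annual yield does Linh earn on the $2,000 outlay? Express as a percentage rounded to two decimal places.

4.49%

Value after one year: 1,990 × (1 + 0.0490/52)^52 = 1,990 × 1.050196 = $2,089.89.
Effective yield on the $2,000 outlay: 2,089.89 / 2,000 − 1 = 0.044945 = 4.49%.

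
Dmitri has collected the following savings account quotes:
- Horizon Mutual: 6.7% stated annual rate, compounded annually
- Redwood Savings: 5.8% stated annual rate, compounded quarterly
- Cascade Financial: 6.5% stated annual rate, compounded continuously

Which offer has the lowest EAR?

Horizon Mutual: compounded annually, EAR = 6.700%
Redwood Savings: (1 + 0.058/4)^4 − 1 = 5.927%
Cascade Financial: e^0.065 − 1 = 6.716%
The lowest effective annual rate is Redwood Savings at 5.927%.

Redwood Savings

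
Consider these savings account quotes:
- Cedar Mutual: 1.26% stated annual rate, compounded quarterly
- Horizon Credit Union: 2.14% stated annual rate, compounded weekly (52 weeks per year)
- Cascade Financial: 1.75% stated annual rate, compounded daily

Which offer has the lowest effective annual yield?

Cedar Mutual

Cedar Mutual: (1 + 0.0126/4)^4 − 1 = 1.266%
Horizon Credit Union: (1 + 0.0214/52)^52 − 1 = 2.163%
Cascade Financial: (1 + 0.0175/365)^365 − 1 = 1.765%
The lowest effective annual rate is Cedar Mutual at 1.266%.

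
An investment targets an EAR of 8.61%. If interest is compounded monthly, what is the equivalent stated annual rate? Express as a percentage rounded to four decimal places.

8.2878%

(1 + r/12)^12 − 1 = 0.0861, so 1 + r/12 = 1.0861^(1/12).
r/12 = 0.006907, so r = 0.082878 = 8.2878%.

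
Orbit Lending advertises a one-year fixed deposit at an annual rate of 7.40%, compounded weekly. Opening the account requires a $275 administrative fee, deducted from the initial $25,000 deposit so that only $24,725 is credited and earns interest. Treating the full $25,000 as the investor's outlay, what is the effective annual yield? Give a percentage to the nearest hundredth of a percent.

6.49%

Value after one year: 24,725 × (1 + 0.0740/52)^52 = 24,725 × 1.076750 = $26,622.65.
Effective yield on the $25,000 outlay: 26,622.65 / 25,000 − 1 = 0.064906 = 6.49%.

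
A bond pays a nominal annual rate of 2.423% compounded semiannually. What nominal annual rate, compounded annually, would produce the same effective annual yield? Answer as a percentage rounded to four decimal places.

EAR = (1 + 0.02423/2)^2 − 1 = 0.024377.
Compounded annually, the equivalent nominal rate is the EAR itself: 2.4377%.

2.4377%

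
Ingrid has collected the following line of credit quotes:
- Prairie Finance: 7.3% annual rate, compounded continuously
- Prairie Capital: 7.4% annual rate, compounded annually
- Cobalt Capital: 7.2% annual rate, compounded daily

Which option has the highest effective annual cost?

Prairie Finance: e^0.073 − 1 = 7.573%
Prairie Capital: compounded annually, EAR = 7.400%
Cobalt Capital: (1 + 0.072/365)^365 − 1 = 7.465%
The highest effective annual rate is Prairie Finance at 7.573%.

Prairie Finance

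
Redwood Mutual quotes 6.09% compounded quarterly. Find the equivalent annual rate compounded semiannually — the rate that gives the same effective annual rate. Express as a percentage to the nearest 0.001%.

6.136%

EAR = (1 + 0.0609/4)^4 − 1 = 0.062305.
Solve (1 + r/2)^2 = 1.062305: r/2 = 1.062305^(1/2) − 1 = 0.030682, so r = 0.061364 = 6.136%.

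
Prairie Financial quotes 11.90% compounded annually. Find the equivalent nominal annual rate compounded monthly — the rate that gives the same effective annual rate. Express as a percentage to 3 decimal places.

Compounded annually, EAR = nominal = 0.119000.
Solve (1 + r/12)^12 = 1.119000: r/12 = 1.119000^(1/12) − 1 = 0.009414, so r = 0.112964 = 11.296%.

11.296%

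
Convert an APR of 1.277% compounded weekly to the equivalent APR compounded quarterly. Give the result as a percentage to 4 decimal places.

EAR = (1 + 0.01277/52)^52 − 1 = 0.012850.
Solve (1 + r/4)^4 = 1.012850: r/4 = 1.012850^(1/4) − 1 = 0.003197, so r = 0.012789 = 1.2789%.

1.2789%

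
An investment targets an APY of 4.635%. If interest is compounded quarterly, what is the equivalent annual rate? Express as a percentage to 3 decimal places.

4.557%

(1 + r/4)^4 − 1 = 0.04635, so 1 + r/4 = 1.04635^(1/4).
r/4 = 0.011391, so r = 0.045565 = 4.557%.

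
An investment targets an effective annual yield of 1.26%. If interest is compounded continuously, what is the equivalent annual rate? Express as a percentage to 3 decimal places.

1.252%

Continuous: nominal r satisfies e^r − 1 = 0.0126.
r = ln(1 + 0.0126) = ln(1.0126) = 0.012521 = 1.252%.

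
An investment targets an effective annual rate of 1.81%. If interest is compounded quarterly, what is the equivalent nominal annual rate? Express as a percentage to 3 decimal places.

(1 + r/4)^4 − 1 = 0.0181, so 1 + r/4 = 1.0181^(1/4).
r/4 = 0.004495, so r = 0.017978 = 1.798%.

1.798%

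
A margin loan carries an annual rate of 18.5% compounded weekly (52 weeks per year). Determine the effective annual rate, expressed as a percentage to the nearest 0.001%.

20.282%

EAR = (1 + 0.185/52)^52 − 1.
= (1 + 0.003558)^52 − 1 = 1.202823 − 1 = 20.282%.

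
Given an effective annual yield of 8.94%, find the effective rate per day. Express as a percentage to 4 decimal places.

0.0235%

The per-day rate i satisfies (1 + i)^365 = 1 + 0.0894.
i = 1.0894^(1/365) − 1 = 0.0002346 = 0.0235%.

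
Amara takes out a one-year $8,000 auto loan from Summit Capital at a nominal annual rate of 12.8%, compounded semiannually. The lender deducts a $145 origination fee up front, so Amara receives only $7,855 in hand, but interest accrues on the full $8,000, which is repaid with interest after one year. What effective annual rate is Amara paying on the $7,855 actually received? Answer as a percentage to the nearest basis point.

Amount owed after one year: 8,000 × (1 + 0.128/2)^2 = 8,000 × 1.132096 = $9,056.77.
Effective rate on net proceeds: 9,056.77 / 7,855 − 1 = 0.152994 = 15.30%.

15.30%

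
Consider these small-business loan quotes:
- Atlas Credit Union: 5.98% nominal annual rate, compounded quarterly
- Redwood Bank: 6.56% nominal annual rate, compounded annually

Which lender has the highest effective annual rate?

Redwood Bank

Atlas Credit Union: (1 + 0.0598/4)^4 − 1 = 6.115%
Redwood Bank: compounded annually, EAR = 6.560%
The highest effective annual rate is Redwood Bank at 6.560%.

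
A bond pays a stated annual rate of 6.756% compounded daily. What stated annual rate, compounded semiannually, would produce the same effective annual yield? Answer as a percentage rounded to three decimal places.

EAR = (1 + 0.06756/365)^365 − 1 = 0.069888.
Solve (1 + r/2)^2 = 1.069888: r/2 = 1.069888^(1/2) − 1 = 0.034354, so r = 0.068708 = 6.871%.

6.871%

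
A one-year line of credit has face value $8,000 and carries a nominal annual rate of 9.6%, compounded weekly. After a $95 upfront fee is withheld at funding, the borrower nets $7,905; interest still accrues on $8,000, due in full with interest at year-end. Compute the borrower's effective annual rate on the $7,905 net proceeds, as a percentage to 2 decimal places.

Amount owed after one year: 8,000 × (1 + 0.096/52)^52 = 8,000 × 1.100662 = $8,805.29.
Effective rate on net proceeds: 8,805.29 / 7,905 − 1 = 0.113889 = 11.39%.

11.39%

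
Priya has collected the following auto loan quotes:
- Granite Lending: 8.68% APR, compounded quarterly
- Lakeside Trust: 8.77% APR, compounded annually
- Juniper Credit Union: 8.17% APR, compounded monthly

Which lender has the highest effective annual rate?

Granite Lending

Granite Lending: (1 + 0.0868/4)^4 − 1 = 8.967%
Lakeside Trust: compounded annually, EAR = 8.770%
Juniper Credit Union: (1 + 0.0817/12)^12 − 1 = 8.483%
The highest effective annual rate is Granite Lending at 8.967%.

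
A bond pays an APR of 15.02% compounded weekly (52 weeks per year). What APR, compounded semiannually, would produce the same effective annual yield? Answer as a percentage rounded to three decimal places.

15.575%

EAR = (1 + 0.1502/52)^52 − 1 = 0.161815.
Solve (1 + r/2)^2 = 1.161815: r/2 = 1.161815^(1/2) − 1 = 0.077875, so r = 0.155751 = 15.575%.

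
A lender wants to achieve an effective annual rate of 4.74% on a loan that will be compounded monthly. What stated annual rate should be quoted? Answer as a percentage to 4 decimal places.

4.6400%

(1 + r/12)^12 − 1 = 0.0474, so 1 + r/12 = 1.0474^(1/12).
r/12 = 0.003867, so r = 0.046400 = 4.6400%.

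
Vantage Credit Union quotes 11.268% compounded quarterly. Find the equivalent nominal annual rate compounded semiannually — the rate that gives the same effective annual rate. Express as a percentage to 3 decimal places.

11.427%

EAR = (1 + 0.11268/4)^4 − 1 = 0.117531.
Solve (1 + r/2)^2 = 1.117531: r/2 = 1.117531^(1/2) − 1 = 0.057134, so r = 0.114267 = 11.427%.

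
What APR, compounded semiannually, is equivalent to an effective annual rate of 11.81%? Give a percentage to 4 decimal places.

(1 + r/2)^2 − 1 = 0.1181, so 1 + r/2 = 1.1181^(1/2).
r/2 = 0.057402, so r = 0.114805 = 11.4805%.

11.4805%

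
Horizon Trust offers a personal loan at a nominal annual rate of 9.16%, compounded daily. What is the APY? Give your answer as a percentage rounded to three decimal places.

EAR = (1 + 0.0916/365)^365 − 1.
= 1.095914 − 1 = 9.591%.

9.591%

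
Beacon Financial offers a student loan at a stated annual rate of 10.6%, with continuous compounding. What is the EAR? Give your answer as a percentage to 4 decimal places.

With continuous compounding, EAR = e^0.106 − 1.
e^0.106 = 1.111822, so EAR = 0.111822 = 11.1822%.

11.1822%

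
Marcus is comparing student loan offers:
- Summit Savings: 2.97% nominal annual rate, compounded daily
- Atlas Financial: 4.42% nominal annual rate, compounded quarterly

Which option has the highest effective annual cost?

Atlas Financial

Summit Savings: (1 + 0.0297/365)^365 − 1 = 3.014%
Atlas Financial: (1 + 0.0442/4)^4 − 1 = 4.494%
The highest effective annual rate is Atlas Financial at 4.494%.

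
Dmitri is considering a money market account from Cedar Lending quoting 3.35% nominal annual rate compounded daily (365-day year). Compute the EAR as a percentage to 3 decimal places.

3.407%

EAR = (1 + 0.0335/365)^365 − 1.
= 1.034066 − 1 = 3.407%.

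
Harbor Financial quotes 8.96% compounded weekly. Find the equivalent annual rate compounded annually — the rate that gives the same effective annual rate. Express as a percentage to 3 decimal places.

EAR = (1 + 0.0896/52)^52 − 1 = 0.093652.
Compounded annually, the equivalent nominal rate is the EAR itself: 9.365%.

9.365%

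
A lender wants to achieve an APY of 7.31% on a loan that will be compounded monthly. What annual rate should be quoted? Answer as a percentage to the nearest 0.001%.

(1 + r/12)^12 − 1 = 0.0731, so 1 + r/12 = 1.0731^(1/12).
r/12 = 0.005897, so r = 0.070759 = 7.076%.

7.076%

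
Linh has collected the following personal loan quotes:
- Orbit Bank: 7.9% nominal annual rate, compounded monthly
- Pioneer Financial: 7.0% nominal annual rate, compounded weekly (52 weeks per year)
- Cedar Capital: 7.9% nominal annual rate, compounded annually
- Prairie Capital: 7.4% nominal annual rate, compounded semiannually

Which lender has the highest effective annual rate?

Orbit Bank: (1 + 0.079/12)^12 − 1 = 8.192%
Pioneer Financial: (1 + 0.070/52)^52 − 1 = 7.246%
Cedar Capital: compounded annually, EAR = 7.900%
Prairie Capital: (1 + 0.074/2)^2 − 1 = 7.537%
The highest effective annual rate is Orbit Bank at 8.192%.

Orbit Bank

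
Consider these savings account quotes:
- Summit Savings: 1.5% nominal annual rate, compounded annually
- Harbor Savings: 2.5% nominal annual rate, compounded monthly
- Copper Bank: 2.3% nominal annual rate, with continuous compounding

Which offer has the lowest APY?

Summit Savings: compounded annually, EAR = 1.500%
Harbor Savings: (1 + 0.025/12)^12 − 1 = 2.529%
Copper Bank: e^0.023 − 1 = 2.327%
The lowest effective annual rate is Summit Savings at 1.500%.

Summit Savings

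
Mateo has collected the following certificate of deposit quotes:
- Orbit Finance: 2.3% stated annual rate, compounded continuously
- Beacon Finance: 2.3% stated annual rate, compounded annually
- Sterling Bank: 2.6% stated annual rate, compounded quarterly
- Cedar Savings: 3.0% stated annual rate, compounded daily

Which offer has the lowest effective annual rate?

Beacon Finance

Orbit Finance: e^0.023 − 1 = 2.327%
Beacon Finance: compounded annually, EAR = 2.300%
Sterling Bank: (1 + 0.026/4)^4 − 1 = 2.625%
Cedar Savings: (1 + 0.030/365)^365 − 1 = 3.045%
The lowest effective annual rate is Beacon Finance at 2.300%.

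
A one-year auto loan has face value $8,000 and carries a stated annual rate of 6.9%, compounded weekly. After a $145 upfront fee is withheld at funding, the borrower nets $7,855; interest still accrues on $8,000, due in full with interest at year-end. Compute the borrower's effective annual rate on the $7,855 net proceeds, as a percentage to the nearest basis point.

9.12%

Amount owed after one year: 8,000 × (1 + 0.069/52)^52 = 8,000 × 1.071387 = $8,571.10.
Effective rate on net proceeds: 8,571.10 / 7,855 − 1 = 0.091165 = 9.12%.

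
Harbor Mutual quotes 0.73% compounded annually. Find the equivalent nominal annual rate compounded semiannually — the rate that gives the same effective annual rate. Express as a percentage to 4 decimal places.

Compounded annually, EAR = nominal = 0.007300.
Solve (1 + r/2)^2 = 1.007300: r/2 = 1.007300^(1/2) − 1 = 0.003643, so r = 0.007287 = 0.7287%.

0.7287%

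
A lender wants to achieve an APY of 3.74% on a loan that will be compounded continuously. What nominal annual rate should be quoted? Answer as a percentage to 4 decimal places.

3.6718%

Continuous: nominal r satisfies e^r − 1 = 0.0374.
r = ln(1 + 0.0374) = ln(1.0374) = 0.036718 = 3.6718%.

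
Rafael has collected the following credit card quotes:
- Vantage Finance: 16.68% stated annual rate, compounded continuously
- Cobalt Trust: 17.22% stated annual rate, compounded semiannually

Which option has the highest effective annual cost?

Vantage Finance

Vantage Finance: e^0.1668 − 1 = 18.152%
Cobalt Trust: (1 + 0.1722/2)^2 − 1 = 17.961%
The highest effective annual rate is Vantage Finance at 18.152%.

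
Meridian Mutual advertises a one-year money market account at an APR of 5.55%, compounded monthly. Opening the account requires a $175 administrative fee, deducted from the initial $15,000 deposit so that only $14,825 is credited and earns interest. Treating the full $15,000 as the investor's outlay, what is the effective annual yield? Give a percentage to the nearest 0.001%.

Value after one year: 14,825 × (1 + 0.0555/12)^12 = 14,825 × 1.056934 = $15,669.04.
Effective yield on the $15,000 outlay: 15,669.04 / 15,000 − 1 = 0.044603 = 4.460%.

4.460%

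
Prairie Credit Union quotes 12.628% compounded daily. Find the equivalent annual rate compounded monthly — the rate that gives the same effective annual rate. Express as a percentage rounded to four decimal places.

12.6925%

EAR = (1 + 0.12628/365)^365 − 1 = 0.134575.
Solve (1 + r/12)^12 = 1.134575: r/12 = 1.134575^(1/12) − 1 = 0.010577, so r = 0.126925 = 12.6925%.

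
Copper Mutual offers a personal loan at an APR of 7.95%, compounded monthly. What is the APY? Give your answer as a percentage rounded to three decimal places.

EAR = (1 + 0.0795/12)^12 − 1.
= (1 + 0.006625)^12 − 1 = 1.082462 − 1 = 8.246%.

8.246%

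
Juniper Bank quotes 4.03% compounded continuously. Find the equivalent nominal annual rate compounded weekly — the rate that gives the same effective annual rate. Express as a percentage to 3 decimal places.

4.032%

EAR under continuous compounding: e^0.0403 − 1 = 0.041123.
Solve (1 + r/52)^52 = 1.041123: r/52 = 1.041123^(1/52) − 1 = 0.000775, so r = 0.040316 = 4.032%.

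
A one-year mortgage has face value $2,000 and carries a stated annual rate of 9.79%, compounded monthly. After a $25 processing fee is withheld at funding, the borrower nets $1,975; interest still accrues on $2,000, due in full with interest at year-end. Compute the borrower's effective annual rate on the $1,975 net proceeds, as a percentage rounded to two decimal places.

Amount owed after one year: 2,000 × (1 + 0.0979/12)^12 = 2,000 × 1.102415 = $2,204.83.
Effective rate on net proceeds: 2,204.83 / 1,975 − 1 = 0.116369 = 11.64%.

11.64%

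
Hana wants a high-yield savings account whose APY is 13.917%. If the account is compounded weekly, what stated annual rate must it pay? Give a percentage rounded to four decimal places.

(1 + r/52)^52 − 1 = 0.13917, so 1 + r/52 = 1.13917^(1/52).
r/52 = 0.002509, so r = 0.130463 = 13.0463%.

13.0463%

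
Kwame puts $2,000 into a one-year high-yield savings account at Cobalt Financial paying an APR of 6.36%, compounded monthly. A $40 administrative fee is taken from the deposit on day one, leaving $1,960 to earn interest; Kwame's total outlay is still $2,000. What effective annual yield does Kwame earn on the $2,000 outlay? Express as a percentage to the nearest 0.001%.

Value after one year: 1,960 × (1 + 0.0636/12)^12 = 1,960 × 1.065487 = $2,088.35.
Effective yield on the $2,000 outlay: 2,088.35 / 2,000 − 1 = 0.044177 = 4.418%.

4.418%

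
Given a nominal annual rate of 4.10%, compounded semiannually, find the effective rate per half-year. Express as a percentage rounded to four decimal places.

2.0500%

With a nominal annual rate compounded semiannually, the periodic rate is the nominal rate divided by 2.
i = 0.0410 / 2 = 0.0205000 = 2.0500%.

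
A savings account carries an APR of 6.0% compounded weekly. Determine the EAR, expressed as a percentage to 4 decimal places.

EAR = (1 + 0.060/52)^52 − 1.
= (1 + 0.001154)^52 − 1 = 1.061800 − 1 = 6.1800%.

6.1800%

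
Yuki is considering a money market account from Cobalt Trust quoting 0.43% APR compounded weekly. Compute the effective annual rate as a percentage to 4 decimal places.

EAR = (1 + 0.0043/52)^52 − 1.
= (1 + 0.000083)^52 − 1 = 1.004309 − 1 = 0.4309%.

0.4309%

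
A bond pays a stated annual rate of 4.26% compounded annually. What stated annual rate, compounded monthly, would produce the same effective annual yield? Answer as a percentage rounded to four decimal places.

Compounded annually, EAR = nominal = 0.042600.
Solve (1 + r/12)^12 = 1.042600: r/12 = 1.042600^(1/12) − 1 = 0.003483, so r = 0.041790 = 4.1790%.

4.1790%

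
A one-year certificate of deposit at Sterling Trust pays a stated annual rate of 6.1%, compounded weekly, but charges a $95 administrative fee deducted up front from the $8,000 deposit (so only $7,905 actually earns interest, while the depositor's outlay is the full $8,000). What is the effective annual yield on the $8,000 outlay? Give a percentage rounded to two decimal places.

Value after one year: 7,905 × (1 + 0.061/52)^52 = 7,905 × 1.062861 = $8,401.92.
Effective yield on the $8,000 outlay: 8,401.92 / 8,000 − 1 = 0.050239 = 5.02%.

5.02%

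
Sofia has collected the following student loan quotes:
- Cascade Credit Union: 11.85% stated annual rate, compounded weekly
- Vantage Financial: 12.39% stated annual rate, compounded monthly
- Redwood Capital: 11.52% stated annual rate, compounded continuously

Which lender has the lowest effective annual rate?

Cascade Credit Union: (1 + 0.1185/52)^52 − 1 = 12.566%
Vantage Financial: (1 + 0.1239/12)^12 − 1 = 13.118%
Redwood Capital: e^0.1152 − 1 = 12.210%
The lowest effective annual rate is Redwood Capital at 12.210%.

Redwood Capital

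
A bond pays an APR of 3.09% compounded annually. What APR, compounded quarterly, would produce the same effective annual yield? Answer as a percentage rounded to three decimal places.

3.055%

Compounded annually, EAR = nominal = 0.030900.
Solve (1 + r/4)^4 = 1.030900: r/4 = 1.030900^(1/4) − 1 = 0.007637, so r = 0.030548 = 3.055%.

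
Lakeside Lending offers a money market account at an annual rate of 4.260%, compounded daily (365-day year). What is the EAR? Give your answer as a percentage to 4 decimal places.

EAR = (1 + 0.04260/365)^365 − 1.
= (1 + 0.000117)^365 − 1 = 1.043518 − 1 = 4.3518%.

4.3518%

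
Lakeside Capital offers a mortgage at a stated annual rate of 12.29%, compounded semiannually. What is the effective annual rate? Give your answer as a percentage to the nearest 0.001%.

12.668%

EAR = (1 + 0.1229/2)^2 − 1.
= (1 + 0.061450)^2 − 1 = 1.126676 − 1 = 12.668%.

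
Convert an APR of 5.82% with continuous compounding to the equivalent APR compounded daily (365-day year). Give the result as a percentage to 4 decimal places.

5.8205%

EAR under continuous compounding: e^0.0582 − 1 = 0.059927.
Solve (1 + r/365)^365 = 1.059927: r/365 = 1.059927^(1/365) − 1 = 0.000159, so r = 0.058205 = 5.8205%.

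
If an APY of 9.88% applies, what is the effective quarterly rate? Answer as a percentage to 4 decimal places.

2.3834%

The per-quarter rate i satisfies (1 + i)^4 = 1 + 0.0988.
i = 1.0988^(1/4) − 1 = 0.0238343 = 2.3834%.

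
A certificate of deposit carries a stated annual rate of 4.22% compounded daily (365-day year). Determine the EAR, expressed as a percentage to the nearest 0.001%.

4.310%

EAR = (1 + 0.0422/365)^365 − 1.
= 1.043101 − 1 = 4.310%.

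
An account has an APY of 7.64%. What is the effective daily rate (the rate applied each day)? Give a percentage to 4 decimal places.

0.0202%

The per-day rate i satisfies (1 + i)^365 = 1 + 0.0764.
i = 1.0764^(1/365) − 1 = 0.0002017 = 0.0202%.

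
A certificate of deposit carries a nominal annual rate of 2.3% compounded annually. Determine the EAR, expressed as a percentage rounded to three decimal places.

2.300%

Annual compounding means the effective rate equals the nominal rate: 2.300%.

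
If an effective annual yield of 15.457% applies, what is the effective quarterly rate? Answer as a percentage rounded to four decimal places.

3.6585%

The per-quarter rate i satisfies (1 + i)^4 = 1 + 0.15457.
i = 1.15457^(1/4) − 1 = 0.0365854 = 3.6585%.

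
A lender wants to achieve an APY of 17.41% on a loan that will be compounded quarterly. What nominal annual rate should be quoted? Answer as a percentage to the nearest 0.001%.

16.377%

(1 + r/4)^4 − 1 = 0.1741, so 1 + r/4 = 1.1741^(1/4).
r/4 = 0.040941, so r = 0.163766 = 16.377%.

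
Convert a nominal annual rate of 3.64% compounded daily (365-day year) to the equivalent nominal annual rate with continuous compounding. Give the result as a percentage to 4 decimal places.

3.6398%

EAR = (1 + 0.0364/365)^365 − 1 = 0.037069.
Equivalent continuous rate: r = ln(1 + 0.037069) = 0.036398 = 3.6398%.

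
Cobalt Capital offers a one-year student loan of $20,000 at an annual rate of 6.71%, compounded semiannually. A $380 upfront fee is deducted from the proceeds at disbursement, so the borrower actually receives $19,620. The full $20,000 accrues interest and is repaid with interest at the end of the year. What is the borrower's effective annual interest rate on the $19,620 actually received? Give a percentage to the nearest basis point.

8.89%

Amount owed after one year: 20,000 × (1 + 0.0671/2)^2 = 20,000 × 1.068226 = $21,364.51.
Effective rate on net proceeds: 21,364.51 / 19,620 − 1 = 0.088915 = 8.89%.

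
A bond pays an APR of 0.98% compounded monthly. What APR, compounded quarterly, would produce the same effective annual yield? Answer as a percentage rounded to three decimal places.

0.981%

EAR = (1 + 0.0098/12)^12 − 1 = 0.009844.
Solve (1 + r/4)^4 = 1.009844: r/4 = 1.009844^(1/4) − 1 = 0.002452, so r = 0.009808 = 0.981%.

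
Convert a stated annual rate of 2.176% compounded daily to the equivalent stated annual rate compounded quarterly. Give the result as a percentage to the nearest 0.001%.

EAR = (1 + 0.02176/365)^365 − 1 = 0.021998.
Solve (1 + r/4)^4 = 1.021998: r/4 = 1.021998^(1/4) − 1 = 0.005455, so r = 0.021819 = 2.182%.

2.182%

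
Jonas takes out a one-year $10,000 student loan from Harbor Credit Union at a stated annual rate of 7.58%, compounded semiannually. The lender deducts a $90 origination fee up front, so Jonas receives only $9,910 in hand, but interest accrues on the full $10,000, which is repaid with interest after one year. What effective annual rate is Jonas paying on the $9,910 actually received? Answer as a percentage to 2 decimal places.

8.70%

Amount owed after one year: 10,000 × (1 + 0.0758/2)^2 = 10,000 × 1.077236 = $10,772.36.
Effective rate on net proceeds: 10,772.36 / 9,910 − 1 = 0.087020 = 8.70%.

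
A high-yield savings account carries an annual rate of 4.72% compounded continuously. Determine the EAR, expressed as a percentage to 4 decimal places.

4.8332%

With continuous compounding, EAR = e^0.0472 − 1.
e^0.0472 = 1.048332, so EAR = 0.048332 = 4.8332%.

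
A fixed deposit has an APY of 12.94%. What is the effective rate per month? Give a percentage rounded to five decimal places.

1.01921%

The per-month rate i satisfies (1 + i)^12 = 1 + 0.1294.
i = 1.1294^(1/12) − 1 = 0.0101921 = 1.01921%.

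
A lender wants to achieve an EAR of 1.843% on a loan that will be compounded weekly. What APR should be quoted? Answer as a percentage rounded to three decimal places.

1.827%

(1 + r/52)^52 − 1 = 0.01843, so 1 + r/52 = 1.01843^(1/52).
r/52 = 0.000351, so r = 0.018265 = 1.827%.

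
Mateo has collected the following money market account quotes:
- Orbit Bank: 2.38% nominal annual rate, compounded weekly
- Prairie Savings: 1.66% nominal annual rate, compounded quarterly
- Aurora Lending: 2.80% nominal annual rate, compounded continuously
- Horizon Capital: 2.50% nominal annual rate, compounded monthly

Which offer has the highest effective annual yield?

Orbit Bank: (1 + 0.0238/52)^52 − 1 = 2.408%
Prairie Savings: (1 + 0.0166/4)^4 − 1 = 1.670%
Aurora Lending: e^0.0280 − 1 = 2.840%
Horizon Capital: (1 + 0.0250/12)^12 − 1 = 2.529%
The highest effective annual rate is Aurora Lending at 2.840%.

Aurora Lending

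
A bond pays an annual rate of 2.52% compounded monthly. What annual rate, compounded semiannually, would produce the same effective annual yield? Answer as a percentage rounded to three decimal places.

EAR = (1 + 0.0252/12)^12 − 1 = 0.025493.
Solve (1 + r/2)^2 = 1.025493: r/2 = 1.025493^(1/2) − 1 = 0.012666, so r = 0.025333 = 2.533%.

2.533%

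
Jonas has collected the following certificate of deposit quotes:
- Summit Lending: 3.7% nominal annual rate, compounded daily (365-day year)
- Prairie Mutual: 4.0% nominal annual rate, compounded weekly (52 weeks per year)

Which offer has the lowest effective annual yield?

Summit Lending: (1 + 0.037/365)^365 − 1 = 3.769%
Prairie Mutual: (1 + 0.040/52)^52 − 1 = 4.079%
The lowest effective annual rate is Summit Lending at 3.769%.

Summit Lending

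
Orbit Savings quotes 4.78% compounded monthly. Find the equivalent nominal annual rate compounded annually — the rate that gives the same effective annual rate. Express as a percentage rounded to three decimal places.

4.886%

EAR = (1 + 0.0478/12)^12 − 1 = 0.048861.
Compounded annually, the equivalent nominal rate is the EAR itself: 4.886%.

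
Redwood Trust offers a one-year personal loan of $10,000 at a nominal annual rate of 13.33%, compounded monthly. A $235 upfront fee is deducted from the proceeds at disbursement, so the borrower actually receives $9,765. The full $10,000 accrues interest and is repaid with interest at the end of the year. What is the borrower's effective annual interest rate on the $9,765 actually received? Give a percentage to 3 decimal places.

Amount owed after one year: 10,000 × (1 + 0.1333/12)^12 = 10,000 × 1.141753 = $11,417.53.
Effective rate on net proceeds: 11,417.53 / 9,765 − 1 = 0.169230 = 16.923%.

16.923%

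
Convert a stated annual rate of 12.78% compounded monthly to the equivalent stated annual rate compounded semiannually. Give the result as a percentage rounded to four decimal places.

EAR = (1 + 0.1278/12)^12 − 1 = 0.135558.
Solve (1 + r/2)^2 = 1.135558: r/2 = 1.135558^(1/2) − 1 = 0.065626, so r = 0.131251 = 13.1251%.

13.1251%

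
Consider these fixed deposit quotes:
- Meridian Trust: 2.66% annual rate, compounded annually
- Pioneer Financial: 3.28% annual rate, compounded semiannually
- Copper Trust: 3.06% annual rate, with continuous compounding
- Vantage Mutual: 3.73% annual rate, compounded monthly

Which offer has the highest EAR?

Vantage Mutual

Meridian Trust: compounded annually, EAR = 2.660%
Pioneer Financial: (1 + 0.0328/2)^2 − 1 = 3.307%
Copper Trust: e^0.0306 − 1 = 3.107%
Vantage Mutual: (1 + 0.0373/12)^12 − 1 = 3.794%
The highest effective annual rate is Vantage Mutual at 3.794%.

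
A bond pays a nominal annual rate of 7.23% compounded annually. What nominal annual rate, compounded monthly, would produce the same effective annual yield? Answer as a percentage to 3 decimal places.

7.001%

Compounded annually, EAR = nominal = 0.072300.
Solve (1 + r/12)^12 = 1.072300: r/12 = 1.072300^(1/12) − 1 = 0.005834, so r = 0.070009 = 7.001%.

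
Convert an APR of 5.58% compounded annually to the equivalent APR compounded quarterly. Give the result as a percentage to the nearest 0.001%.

Compounded annually, EAR = nominal = 0.055800.
Solve (1 + r/4)^4 = 1.055800: r/4 = 1.055800^(1/4) − 1 = 0.013667, so r = 0.054669 = 5.467%.

5.467%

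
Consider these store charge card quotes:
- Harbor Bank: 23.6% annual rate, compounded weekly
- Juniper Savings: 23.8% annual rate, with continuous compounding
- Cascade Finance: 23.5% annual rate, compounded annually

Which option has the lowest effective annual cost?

Harbor Bank: (1 + 0.236/52)^52 − 1 = 26.550%
Juniper Savings: e^0.238 − 1 = 26.871%
Cascade Finance: compounded annually, EAR = 23.500%
The lowest effective annual rate is Cascade Finance at 23.500%.

Cascade Finance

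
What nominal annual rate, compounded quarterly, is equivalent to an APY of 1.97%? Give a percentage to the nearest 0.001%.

1.956%

(1 + r/4)^4 − 1 = 0.0197, so 1 + r/4 = 1.0197^(1/4).
r/4 = 0.004889, so r = 0.019556 = 1.956%.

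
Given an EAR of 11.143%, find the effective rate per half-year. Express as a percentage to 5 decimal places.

5.42438%

The per-half-year rate i satisfies (1 + i)^2 = 1 + 0.11143.
i = 1.11143^(1/2) − 1 = 0.0542438 = 5.42438%.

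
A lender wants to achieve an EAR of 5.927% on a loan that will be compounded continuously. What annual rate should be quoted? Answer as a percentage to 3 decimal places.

5.758%

Continuous: nominal r satisfies e^r − 1 = 0.05927.
r = ln(1 + 0.05927) = ln(1.05927) = 0.057580 = 5.758%.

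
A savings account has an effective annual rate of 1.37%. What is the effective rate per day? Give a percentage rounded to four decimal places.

The per-day rate i satisfies (1 + i)^365 = 1 + 0.0137.
i = 1.0137^(1/365) − 1 = 0.0000373 = 0.0037%.

0.0037%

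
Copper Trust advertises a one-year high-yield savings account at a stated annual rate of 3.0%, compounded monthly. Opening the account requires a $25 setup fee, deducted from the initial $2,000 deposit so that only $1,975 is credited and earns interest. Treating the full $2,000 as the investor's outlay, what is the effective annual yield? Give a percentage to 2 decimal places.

1.75%

Value after one year: 1,975 × (1 + 0.030/12)^12 = 1,975 × 1.030416 = $2,035.07.
Effective yield on the $2,000 outlay: 2,035.07 / 2,000 − 1 = 0.017536 = 1.75%.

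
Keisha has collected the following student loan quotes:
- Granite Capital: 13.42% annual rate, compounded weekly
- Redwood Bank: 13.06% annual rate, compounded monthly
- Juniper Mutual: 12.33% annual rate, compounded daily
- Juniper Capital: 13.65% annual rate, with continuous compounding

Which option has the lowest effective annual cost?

Granite Capital: (1 + 0.1342/52)^52 − 1 = 14.342%
Redwood Bank: (1 + 0.1306/12)^12 − 1 = 13.871%
Juniper Mutual: (1 + 0.1233/365)^365 − 1 = 13.120%
Juniper Capital: e^0.1365 − 1 = 14.625%
The lowest effective annual rate is Juniper Mutual at 13.120%.

Juniper Mutual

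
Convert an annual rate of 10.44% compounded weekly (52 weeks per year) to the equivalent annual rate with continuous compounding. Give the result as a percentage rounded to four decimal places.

10.4295%

EAR = (1 + 0.1044/52)^52 − 1 = 0.109928.
Equivalent continuous rate: r = ln(1 + 0.109928) = 0.104295 = 10.4295%.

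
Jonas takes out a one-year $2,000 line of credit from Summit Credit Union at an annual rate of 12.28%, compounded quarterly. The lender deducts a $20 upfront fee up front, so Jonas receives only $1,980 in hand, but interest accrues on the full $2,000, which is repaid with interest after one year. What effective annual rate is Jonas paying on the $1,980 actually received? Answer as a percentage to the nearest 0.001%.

13.997%

Amount owed after one year: 2,000 × (1 + 0.1228/4)^4 = 2,000 × 1.128572 = $2,257.14.
Effective rate on net proceeds: 2,257.14 / 1,980 − 1 = 0.139971 = 13.997%.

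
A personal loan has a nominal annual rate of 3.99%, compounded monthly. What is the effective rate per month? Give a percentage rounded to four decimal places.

With a nominal annual rate compounded monthly, the periodic rate is the nominal rate divided by 12.
i = 0.0399 / 12 = 0.0033250 = 0.3325%.

0.3325%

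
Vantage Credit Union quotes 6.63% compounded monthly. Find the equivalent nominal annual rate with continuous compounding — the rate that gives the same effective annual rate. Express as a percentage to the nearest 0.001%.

EAR = (1 + 0.0663/12)^12 − 1 = 0.068352.
Equivalent continuous rate: r = ln(1 + 0.068352) = 0.066118 = 6.612%.

6.612%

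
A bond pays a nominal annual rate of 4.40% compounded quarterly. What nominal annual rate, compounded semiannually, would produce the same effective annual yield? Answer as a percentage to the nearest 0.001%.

4.424%

EAR = (1 + 0.0440/4)^4 − 1 = 0.044731.
Solve (1 + r/2)^2 = 1.044731: r/2 = 1.044731^(1/2) − 1 = 0.022121, so r = 0.044242 = 4.424%.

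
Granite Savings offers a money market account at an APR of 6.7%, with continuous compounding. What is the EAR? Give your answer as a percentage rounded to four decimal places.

6.9295%

With continuous compounding, EAR = e^0.067 − 1.
e^0.067 = 1.069295, so EAR = 0.069295 = 6.9295%.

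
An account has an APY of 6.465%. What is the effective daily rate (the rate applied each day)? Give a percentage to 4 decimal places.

The per-day rate i satisfies (1 + i)^365 = 1 + 0.06465.
i = 1.06465^(1/365) − 1 = 0.0001716 = 0.0172%.

0.0172%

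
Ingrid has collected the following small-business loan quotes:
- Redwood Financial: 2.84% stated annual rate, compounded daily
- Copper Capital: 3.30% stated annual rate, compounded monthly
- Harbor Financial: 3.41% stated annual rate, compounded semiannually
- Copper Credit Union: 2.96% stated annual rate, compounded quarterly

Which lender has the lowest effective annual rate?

Redwood Financial

Redwood Financial: (1 + 0.0284/365)^365 − 1 = 2.881%
Copper Capital: (1 + 0.0330/12)^12 − 1 = 3.350%
Harbor Financial: (1 + 0.0341/2)^2 − 1 = 3.439%
Copper Credit Union: (1 + 0.0296/4)^4 − 1 = 2.993%
The lowest effective annual rate is Redwood Financial at 2.881%.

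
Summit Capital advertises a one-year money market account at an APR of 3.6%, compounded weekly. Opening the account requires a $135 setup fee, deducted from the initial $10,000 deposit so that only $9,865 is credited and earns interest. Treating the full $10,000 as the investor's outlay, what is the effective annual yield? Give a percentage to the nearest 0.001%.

2.265%

Value after one year: 9,865 × (1 + 0.036/52)^52 = 9,865 × 1.036643 = $10,226.48.
Effective yield on the $10,000 outlay: 10,226.48 / 10,000 − 1 = 0.022648 = 2.265%.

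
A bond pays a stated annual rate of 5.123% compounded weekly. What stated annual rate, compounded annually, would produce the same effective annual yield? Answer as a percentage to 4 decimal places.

5.2538%

EAR = (1 + 0.05123/52)^52 − 1 = 0.052538.
Compounded annually, the equivalent nominal rate is the EAR itself: 5.2538%.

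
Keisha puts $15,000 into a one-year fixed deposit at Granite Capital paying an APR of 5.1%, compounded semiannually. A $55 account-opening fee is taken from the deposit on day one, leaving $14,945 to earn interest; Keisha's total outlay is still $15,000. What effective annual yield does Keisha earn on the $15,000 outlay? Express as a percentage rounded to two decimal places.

Value after one year: 14,945 × (1 + 0.051/2)^2 = 14,945 × 1.051650 = $15,716.91.
Effective yield on the $15,000 outlay: 15,716.91 / 15,000 − 1 = 0.047794 = 4.78%.

4.78%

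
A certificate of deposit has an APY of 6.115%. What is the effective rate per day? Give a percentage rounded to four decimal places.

The per-day rate i satisfies (1 + i)^365 = 1 + 0.06115.
i = 1.06115^(1/365) − 1 = 0.0001626 = 0.0163%.

0.0163%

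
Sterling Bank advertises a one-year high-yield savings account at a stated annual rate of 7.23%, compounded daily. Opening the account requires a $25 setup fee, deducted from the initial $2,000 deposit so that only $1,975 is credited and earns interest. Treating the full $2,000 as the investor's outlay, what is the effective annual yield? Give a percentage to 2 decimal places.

Value after one year: 1,975 × (1 + 0.0723/365)^365 = 1,975 × 1.074970 = $2,123.07.
Effective yield on the $2,000 outlay: 2,123.07 / 2,000 − 1 = 0.061533 = 6.15%.

6.15%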